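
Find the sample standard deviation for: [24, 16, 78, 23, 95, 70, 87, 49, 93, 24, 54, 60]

29.1344

Step 1: Compute the mean: 56.0833
Step 2: Sum of squared deviations from the mean: 9336.9167
Step 3: Sample variance = 9336.9167 / 11 = 848.8106
Step 4: Standard deviation = sqrt(848.8106) = 29.1344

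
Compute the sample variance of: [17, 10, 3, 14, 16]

32.5

Step 1: Compute the mean: (17 + 10 + 3 + 14 + 16) / 5 = 12
Step 2: Compute squared deviations from the mean:
  (17 - 12)^2 = 25
  (10 - 12)^2 = 4
  (3 - 12)^2 = 81
  (14 - 12)^2 = 4
  (16 - 12)^2 = 16
Step 3: Sum of squared deviations = 130
Step 4: Sample variance = 130 / 4 = 32.5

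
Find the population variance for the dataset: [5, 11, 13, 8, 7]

8.16

Step 1: Compute the mean: (5 + 11 + 13 + 8 + 7) / 5 = 8.8
Step 2: Compute squared deviations from the mean:
  (5 - 8.8)^2 = 14.44
  (11 - 8.8)^2 = 4.84
  (13 - 8.8)^2 = 17.64
  (8 - 8.8)^2 = 0.64
  (7 - 8.8)^2 = 3.24
Step 3: Sum of squared deviations = 40.8
Step 4: Population variance = 40.8 / 5 = 8.16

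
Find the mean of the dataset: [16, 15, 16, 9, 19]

15

Step 1: Sum all values: 16 + 15 + 16 + 9 + 19 = 75
Step 2: Count the number of values: n = 5
Step 3: Mean = sum / n = 75 / 5 = 15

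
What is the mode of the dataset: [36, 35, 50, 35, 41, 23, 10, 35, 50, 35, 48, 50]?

35

Step 1: Count the frequency of each value:
  10: appears 1 time(s)
  23: appears 1 time(s)
  35: appears 4 time(s)
  36: appears 1 time(s)
  41: appears 1 time(s)
  48: appears 1 time(s)
  50: appears 3 time(s)
Step 2: The value 35 appears most frequently (4 times).
Step 3: Mode = 35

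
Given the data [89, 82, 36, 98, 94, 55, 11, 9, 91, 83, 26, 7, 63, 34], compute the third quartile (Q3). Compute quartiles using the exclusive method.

89.5

Step 1: Sort the data: [7, 9, 11, 26, 34, 36, 55, 63, 82, 83, 89, 91, 94, 98]
Step 2: n = 14
Step 3: Using the exclusive quartile method:
  Q1 = 22.25
  Q2 (median) = 59
  Q3 = 89.5
  IQR = Q3 - Q1 = 89.5 - 22.25 = 67.25
Step 4: Q3 = 89.5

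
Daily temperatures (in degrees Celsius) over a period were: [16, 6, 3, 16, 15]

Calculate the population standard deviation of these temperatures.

5.5642

Step 1: Compute the mean: 11.2
Step 2: Sum of squared deviations from the mean: 154.8
Step 3: Population variance = 154.8 / 5 = 30.96
Step 4: Standard deviation = sqrt(30.96) = 5.5642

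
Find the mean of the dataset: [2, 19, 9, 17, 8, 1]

9.3333

Step 1: Sum all values: 2 + 19 + 9 + 17 + 8 + 1 = 56
Step 2: Count the number of values: n = 6
Step 3: Mean = sum / n = 56 / 6 = 9.3333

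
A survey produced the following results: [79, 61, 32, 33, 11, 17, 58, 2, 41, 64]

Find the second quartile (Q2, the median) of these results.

37

Step 1: Sort the data: [2, 11, 17, 32, 33, 41, 58, 61, 64, 79]
Step 2: n = 10
Step 3: Q2 is the median. Since n is even, it is the average of the values at positions 5 and 6:
  Q2 = (33 + 41) / 2 = 37
Step 4: Q2 = 37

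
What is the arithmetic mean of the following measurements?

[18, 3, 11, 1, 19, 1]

8.8333

Step 1: Sum all values: 18 + 3 + 11 + 1 + 19 + 1 = 53
Step 2: Count the number of values: n = 6
Step 3: Mean = sum / n = 53 / 6 = 8.8333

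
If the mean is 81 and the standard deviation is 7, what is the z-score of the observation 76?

-0.7143

Step 1: Recall the z-score formula: z = (x - mu) / sigma
Step 2: Substitute values: z = (76 - 81) / 7
Step 3: z = -5 / 7 = -0.7143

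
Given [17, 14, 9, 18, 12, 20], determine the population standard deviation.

3.7417

Step 1: Compute the mean: 15
Step 2: Sum of squared deviations from the mean: 84
Step 3: Population variance = 84 / 6 = 14
Step 4: Standard deviation = sqrt(14) = 3.7417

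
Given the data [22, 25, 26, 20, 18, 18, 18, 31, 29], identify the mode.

18

Step 1: Count the frequency of each value:
  18: appears 3 time(s)
  20: appears 1 time(s)
  22: appears 1 time(s)
  25: appears 1 time(s)
  26: appears 1 time(s)
  29: appears 1 time(s)
  31: appears 1 time(s)
Step 2: The value 18 appears most frequently (3 times).
Step 3: Mode = 18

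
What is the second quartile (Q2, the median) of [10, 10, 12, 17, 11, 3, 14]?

11

Step 1: Sort the data: [3, 10, 10, 11, 12, 14, 17]
Step 2: n = 7
Step 3: Q2 is the median. Since n is odd, it is the middle value at position 4: 11
Step 4: Q2 = 11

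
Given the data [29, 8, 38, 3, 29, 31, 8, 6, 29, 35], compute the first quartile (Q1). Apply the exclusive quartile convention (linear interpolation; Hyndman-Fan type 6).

7.5

Step 1: Sort the data: [3, 6, 8, 8, 29, 29, 29, 31, 35, 38]
Step 2: n = 10
Step 3: Using the exclusive quartile method:
  Q1 = 7.5
  Q2 (median) = 29
  Q3 = 32
  IQR = Q3 - Q1 = 32 - 7.5 = 24.5
Step 4: Q1 = 7.5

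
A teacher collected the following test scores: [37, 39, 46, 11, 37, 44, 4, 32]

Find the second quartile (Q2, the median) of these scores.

37

Step 1: Sort the data: [4, 11, 32, 37, 37, 39, 44, 46]
Step 2: n = 8
Step 3: Q2 is the median. Since n is even, it is the average of the values at positions 4 and 5:
  Q2 = (37 + 37) / 2 = 37
Step 4: Q2 = 37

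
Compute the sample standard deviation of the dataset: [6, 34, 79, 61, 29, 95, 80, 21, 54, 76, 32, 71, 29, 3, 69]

29.0577

Step 1: Compute the mean: 49.2667
Step 2: Sum of squared deviations from the mean: 11820.9333
Step 3: Sample variance = 11820.9333 / 14 = 844.3524
Step 4: Standard deviation = sqrt(844.3524) = 29.0577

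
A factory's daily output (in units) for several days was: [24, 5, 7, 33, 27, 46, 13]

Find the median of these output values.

24

Step 1: Sort the data in ascending order: [5, 7, 13, 24, 27, 33, 46]
Step 2: The number of values is n = 7.
Step 3: Since n is odd, the median is the middle value at position 4: 24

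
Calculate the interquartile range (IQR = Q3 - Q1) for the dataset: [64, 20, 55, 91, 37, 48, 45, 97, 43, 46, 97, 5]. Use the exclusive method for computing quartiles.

45.75

Step 1: Sort the data: [5, 20, 37, 43, 45, 46, 48, 55, 64, 91, 97, 97]
Step 2: n = 12
Step 3: Using the exclusive quartile method:
  Q1 = 38.5
  Q2 (median) = 47
  Q3 = 84.25
  IQR = Q3 - Q1 = 84.25 - 38.5 = 45.75
Step 4: IQR = 45.75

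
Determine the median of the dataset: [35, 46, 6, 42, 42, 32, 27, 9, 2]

32

Step 1: Sort the data in ascending order: [2, 6, 9, 27, 32, 35, 42, 42, 46]
Step 2: The number of values is n = 9.
Step 3: Since n is odd, the median is the middle value at position 5: 32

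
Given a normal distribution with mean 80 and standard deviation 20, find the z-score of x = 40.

-2

Step 1: Recall the z-score formula: z = (x - mu) / sigma
Step 2: Substitute values: z = (40 - 80) / 20
Step 3: z = -40 / 20 = -2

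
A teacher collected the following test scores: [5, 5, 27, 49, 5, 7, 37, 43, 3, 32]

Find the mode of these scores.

5

Step 1: Count the frequency of each value:
  3: appears 1 time(s)
  5: appears 3 time(s)
  7: appears 1 time(s)
  27: appears 1 time(s)
  32: appears 1 time(s)
  37: appears 1 time(s)
  43: appears 1 time(s)
  49: appears 1 time(s)
Step 2: The value 5 appears most frequently (3 times).
Step 3: Mode = 5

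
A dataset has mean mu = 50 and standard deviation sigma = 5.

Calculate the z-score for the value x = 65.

3

Step 1: Recall the z-score formula: z = (x - mu) / sigma
Step 2: Substitute values: z = (65 - 50) / 5
Step 3: z = 15 / 5 = 3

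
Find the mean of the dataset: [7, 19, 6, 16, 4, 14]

11

Step 1: Sum all values: 7 + 19 + 6 + 16 + 4 + 14 = 66
Step 2: Count the number of values: n = 6
Step 3: Mean = sum / n = 66 / 6 = 11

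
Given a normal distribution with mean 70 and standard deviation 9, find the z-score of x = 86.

1.7778

Step 1: Recall the z-score formula: z = (x - mu) / sigma
Step 2: Substitute values: z = (86 - 70) / 9
Step 3: z = 16 / 9 = 1.7778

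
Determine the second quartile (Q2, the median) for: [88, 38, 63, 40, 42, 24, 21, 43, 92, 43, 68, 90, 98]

43

Step 1: Sort the data: [21, 24, 38, 40, 42, 43, 43, 63, 68, 88, 90, 92, 98]
Step 2: n = 13
Step 3: Q2 is the median. Since n is odd, it is the middle value at position 7: 43
Step 4: Q2 = 43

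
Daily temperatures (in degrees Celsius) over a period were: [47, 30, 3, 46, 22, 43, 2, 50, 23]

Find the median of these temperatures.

30

Step 1: Sort the data in ascending order: [2, 3, 22, 23, 30, 43, 46, 47, 50]
Step 2: The number of values is n = 9.
Step 3: Since n is odd, the median is the middle value at position 5: 30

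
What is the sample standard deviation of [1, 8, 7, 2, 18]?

6.7602

Step 1: Compute the mean: 7.2
Step 2: Sum of squared deviations from the mean: 182.8
Step 3: Sample variance = 182.8 / 4 = 45.7
Step 4: Standard deviation = sqrt(45.7) = 6.7602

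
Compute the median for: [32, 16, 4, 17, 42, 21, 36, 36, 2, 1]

19

Step 1: Sort the data in ascending order: [1, 2, 4, 16, 17, 21, 32, 36, 36, 42]
Step 2: The number of values is n = 10.
Step 3: Since n is even, the median is the average of positions 5 and 6:
  Median = (17 + 21) / 2 = 19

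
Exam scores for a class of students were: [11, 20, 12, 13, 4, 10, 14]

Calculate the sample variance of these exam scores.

23

Step 1: Compute the mean: (11 + 20 + 12 + 13 + 4 + 10 + 14) / 7 = 12
Step 2: Compute squared deviations from the mean:
  (11 - 12)^2 = 1
  (20 - 12)^2 = 64
  (12 - 12)^2 = 0
  (13 - 12)^2 = 1
  (4 - 12)^2 = 64
  (10 - 12)^2 = 4
  (14 - 12)^2 = 4
Step 3: Sum of squared deviations = 138
Step 4: Sample variance = 138 / 6 = 23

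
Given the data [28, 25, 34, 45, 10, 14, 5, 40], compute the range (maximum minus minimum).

40

Step 1: Identify the maximum value: max = 45
Step 2: Identify the minimum value: min = 5
Step 3: Range = max - min = 45 - 5 = 40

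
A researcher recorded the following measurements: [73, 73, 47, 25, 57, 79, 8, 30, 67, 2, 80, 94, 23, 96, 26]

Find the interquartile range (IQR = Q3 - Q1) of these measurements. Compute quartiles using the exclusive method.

54

Step 1: Sort the data: [2, 8, 23, 25, 26, 30, 47, 57, 67, 73, 73, 79, 80, 94, 96]
Step 2: n = 15
Step 3: Using the exclusive quartile method:
  Q1 = 25
  Q2 (median) = 57
  Q3 = 79
  IQR = Q3 - Q1 = 79 - 25 = 54
Step 4: IQR = 54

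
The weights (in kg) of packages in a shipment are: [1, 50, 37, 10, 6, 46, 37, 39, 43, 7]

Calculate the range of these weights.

49

Step 1: Identify the maximum value: max = 50
Step 2: Identify the minimum value: min = 1
Step 3: Range = max - min = 50 - 1 = 49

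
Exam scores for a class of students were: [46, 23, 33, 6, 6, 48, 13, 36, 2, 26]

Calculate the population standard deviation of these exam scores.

15.9465

Step 1: Compute the mean: 23.9
Step 2: Sum of squared deviations from the mean: 2542.9
Step 3: Population variance = 2542.9 / 10 = 254.29
Step 4: Standard deviation = sqrt(254.29) = 15.9465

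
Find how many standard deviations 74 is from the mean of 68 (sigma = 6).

1

Step 1: Recall the z-score formula: z = (x - mu) / sigma
Step 2: Substitute values: z = (74 - 68) / 6
Step 3: z = 6 / 6 = 1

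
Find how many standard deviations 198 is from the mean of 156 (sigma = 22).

1.9091

Step 1: Recall the z-score formula: z = (x - mu) / sigma
Step 2: Substitute values: z = (198 - 156) / 22
Step 3: z = 42 / 22 = 1.9091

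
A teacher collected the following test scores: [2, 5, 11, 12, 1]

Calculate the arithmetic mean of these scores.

6.2

Step 1: Sum all values: 2 + 5 + 11 + 12 + 1 = 31
Step 2: Count the number of values: n = 5
Step 3: Mean = sum / n = 31 / 5 = 6.2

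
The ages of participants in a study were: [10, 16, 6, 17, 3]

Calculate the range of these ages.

14

Step 1: Identify the maximum value: max = 17
Step 2: Identify the minimum value: min = 3
Step 3: Range = max - min = 17 - 3 = 14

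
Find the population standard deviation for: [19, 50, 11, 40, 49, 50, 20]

15.6883

Step 1: Compute the mean: 34.1429
Step 2: Sum of squared deviations from the mean: 1722.8571
Step 3: Population variance = 1722.8571 / 7 = 246.1224
Step 4: Standard deviation = sqrt(246.1224) = 15.6883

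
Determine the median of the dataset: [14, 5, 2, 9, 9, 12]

9

Step 1: Sort the data in ascending order: [2, 5, 9, 9, 12, 14]
Step 2: The number of values is n = 6.
Step 3: Since n is even, the median is the average of positions 3 and 4:
  Median = (9 + 9) / 2 = 9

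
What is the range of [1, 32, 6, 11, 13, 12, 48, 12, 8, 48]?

47

Step 1: Identify the maximum value: max = 48
Step 2: Identify the minimum value: min = 1
Step 3: Range = max - min = 48 - 1 = 47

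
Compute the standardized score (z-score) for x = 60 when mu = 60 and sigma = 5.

0

Step 1: Recall the z-score formula: z = (x - mu) / sigma
Step 2: Substitute values: z = (60 - 60) / 5
Step 3: z = 0 / 5 = 0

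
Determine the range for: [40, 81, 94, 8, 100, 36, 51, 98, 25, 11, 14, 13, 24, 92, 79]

92

Step 1: Identify the maximum value: max = 100
Step 2: Identify the minimum value: min = 8
Step 3: Range = max - min = 100 - 8 = 92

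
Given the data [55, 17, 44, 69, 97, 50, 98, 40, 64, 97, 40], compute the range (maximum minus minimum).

81

Step 1: Identify the maximum value: max = 98
Step 2: Identify the minimum value: min = 17
Step 3: Range = max - min = 98 - 17 = 81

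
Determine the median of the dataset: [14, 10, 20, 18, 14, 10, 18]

14

Step 1: Sort the data in ascending order: [10, 10, 14, 14, 18, 18, 20]
Step 2: The number of values is n = 7.
Step 3: Since n is odd, the median is the middle value at position 4: 14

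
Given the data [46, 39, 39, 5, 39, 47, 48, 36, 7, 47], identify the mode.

39

Step 1: Count the frequency of each value:
  5: appears 1 time(s)
  7: appears 1 time(s)
  36: appears 1 time(s)
  39: appears 3 time(s)
  46: appears 1 time(s)
  47: appears 2 time(s)
  48: appears 1 time(s)
Step 2: The value 39 appears most frequently (3 times).
Step 3: Mode = 39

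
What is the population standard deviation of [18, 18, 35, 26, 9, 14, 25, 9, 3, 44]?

11.9871

Step 1: Compute the mean: 20.1
Step 2: Sum of squared deviations from the mean: 1436.9
Step 3: Population variance = 1436.9 / 10 = 143.69
Step 4: Standard deviation = sqrt(143.69) = 11.9871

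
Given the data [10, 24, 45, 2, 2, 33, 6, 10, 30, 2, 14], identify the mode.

2

Step 1: Count the frequency of each value:
  2: appears 3 time(s)
  6: appears 1 time(s)
  10: appears 2 time(s)
  14: appears 1 time(s)
  24: appears 1 time(s)
  30: appears 1 time(s)
  33: appears 1 time(s)
  45: appears 1 time(s)
Step 2: The value 2 appears most frequently (3 times).
Step 3: Mode = 2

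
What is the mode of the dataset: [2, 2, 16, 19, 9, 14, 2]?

2

Step 1: Count the frequency of each value:
  2: appears 3 time(s)
  9: appears 1 time(s)
  14: appears 1 time(s)
  16: appears 1 time(s)
  19: appears 1 time(s)
Step 2: The value 2 appears most frequently (3 times).
Step 3: Mode = 2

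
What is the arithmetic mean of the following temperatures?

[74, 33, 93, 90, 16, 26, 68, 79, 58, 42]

57.9

Step 1: Sum all values: 74 + 33 + 93 + 90 + 16 + 26 + 68 + 79 + 58 + 42 = 579
Step 2: Count the number of values: n = 10
Step 3: Mean = sum / n = 579 / 10 = 57.9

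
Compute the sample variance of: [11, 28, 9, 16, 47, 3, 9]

229.9524

Step 1: Compute the mean: (11 + 28 + 9 + 16 + 47 + 3 + 9) / 7 = 17.5714
Step 2: Compute squared deviations from the mean:
  (11 - 17.5714)^2 = 43.1837
  (28 - 17.5714)^2 = 108.7551
  (9 - 17.5714)^2 = 73.4694
  (16 - 17.5714)^2 = 2.4694
  (47 - 17.5714)^2 = 866.0408
  (3 - 17.5714)^2 = 212.3265
  (9 - 17.5714)^2 = 73.4694
Step 3: Sum of squared deviations = 1379.7143
Step 4: Sample variance = 1379.7143 / 6 = 229.9524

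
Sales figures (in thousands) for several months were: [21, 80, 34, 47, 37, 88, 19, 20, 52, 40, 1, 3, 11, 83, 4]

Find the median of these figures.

34

Step 1: Sort the data in ascending order: [1, 3, 4, 11, 19, 20, 21, 34, 37, 40, 47, 52, 80, 83, 88]
Step 2: The number of values is n = 15.
Step 3: Since n is odd, the median is the middle value at position 8: 34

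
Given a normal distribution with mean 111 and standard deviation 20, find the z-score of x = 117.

0.3

Step 1: Recall the z-score formula: z = (x - mu) / sigma
Step 2: Substitute values: z = (117 - 111) / 20
Step 3: z = 6 / 20 = 0.3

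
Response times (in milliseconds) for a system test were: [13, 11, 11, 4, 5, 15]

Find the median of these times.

11

Step 1: Sort the data in ascending order: [4, 5, 11, 11, 13, 15]
Step 2: The number of values is n = 6.
Step 3: Since n is even, the median is the average of positions 3 and 4:
  Median = (11 + 11) / 2 = 11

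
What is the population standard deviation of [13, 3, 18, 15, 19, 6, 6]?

5.9247

Step 1: Compute the mean: 11.4286
Step 2: Sum of squared deviations from the mean: 245.7143
Step 3: Population variance = 245.7143 / 7 = 35.102
Step 4: Standard deviation = sqrt(35.102) = 5.9247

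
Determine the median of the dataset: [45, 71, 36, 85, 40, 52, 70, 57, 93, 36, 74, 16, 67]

57

Step 1: Sort the data in ascending order: [16, 36, 36, 40, 45, 52, 57, 67, 70, 71, 74, 85, 93]
Step 2: The number of values is n = 13.
Step 3: Since n is odd, the median is the middle value at position 7: 57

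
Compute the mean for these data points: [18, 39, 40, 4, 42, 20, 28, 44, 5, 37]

27.7

Step 1: Sum all values: 18 + 39 + 40 + 4 + 42 + 20 + 28 + 44 + 5 + 37 = 277
Step 2: Count the number of values: n = 10
Step 3: Mean = sum / n = 277 / 10 = 27.7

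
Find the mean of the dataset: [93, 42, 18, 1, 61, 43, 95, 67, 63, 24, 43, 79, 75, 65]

54.9286

Step 1: Sum all values: 93 + 42 + 18 + 1 + 61 + 43 + 95 + 67 + 63 + 24 + 43 + 79 + 75 + 65 = 769
Step 2: Count the number of values: n = 14
Step 3: Mean = sum / n = 769 / 14 = 54.9286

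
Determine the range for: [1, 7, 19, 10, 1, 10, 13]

18

Step 1: Identify the maximum value: max = 19
Step 2: Identify the minimum value: min = 1
Step 3: Range = max - min = 19 - 1 = 18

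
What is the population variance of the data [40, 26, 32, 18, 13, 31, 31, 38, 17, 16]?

83.96

Step 1: Compute the mean: (40 + 26 + 32 + 18 + 13 + 31 + 31 + 38 + 17 + 16) / 10 = 26.2
Step 2: Compute squared deviations from the mean:
  (40 - 26.2)^2 = 190.44
  (26 - 26.2)^2 = 0.04
  (32 - 26.2)^2 = 33.64
  (18 - 26.2)^2 = 67.24
  (13 - 26.2)^2 = 174.24
  (31 - 26.2)^2 = 23.04
  (31 - 26.2)^2 = 23.04
  (38 - 26.2)^2 = 139.24
  (17 - 26.2)^2 = 84.64
  (16 - 26.2)^2 = 104.04
Step 3: Sum of squared deviations = 839.6
Step 4: Population variance = 839.6 / 10 = 83.96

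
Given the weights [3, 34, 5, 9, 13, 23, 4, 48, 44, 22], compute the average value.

20.5

Step 1: Sum all values: 3 + 34 + 5 + 9 + 13 + 23 + 4 + 48 + 44 + 22 = 205
Step 2: Count the number of values: n = 10
Step 3: Mean = sum / n = 205 / 10 = 20.5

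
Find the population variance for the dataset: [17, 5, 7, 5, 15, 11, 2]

26.9796

Step 1: Compute the mean: (17 + 5 + 7 + 5 + 15 + 11 + 2) / 7 = 8.8571
Step 2: Compute squared deviations from the mean:
  (17 - 8.8571)^2 = 66.3061
  (5 - 8.8571)^2 = 14.8776
  (7 - 8.8571)^2 = 3.449
  (5 - 8.8571)^2 = 14.8776
  (15 - 8.8571)^2 = 37.7347
  (11 - 8.8571)^2 = 4.5918
  (2 - 8.8571)^2 = 47.0204
Step 3: Sum of squared deviations = 188.8571
Step 4: Population variance = 188.8571 / 7 = 26.9796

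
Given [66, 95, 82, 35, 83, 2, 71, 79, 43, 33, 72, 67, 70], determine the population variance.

617.7751

Step 1: Compute the mean: (66 + 95 + 82 + 35 + 83 + 2 + 71 + 79 + 43 + 33 + 72 + 67 + 70) / 13 = 61.3846
Step 2: Compute squared deviations from the mean:
  (66 - 61.3846)^2 = 21.3018
  (95 - 61.3846)^2 = 1129.9941
  (82 - 61.3846)^2 = 424.9941
  (35 - 61.3846)^2 = 696.1479
  (83 - 61.3846)^2 = 467.2249
  (2 - 61.3846)^2 = 3526.5325
  (71 - 61.3846)^2 = 92.4556
  (79 - 61.3846)^2 = 310.3018
  (43 - 61.3846)^2 = 337.9941
  (33 - 61.3846)^2 = 805.6864
  (72 - 61.3846)^2 = 112.6864
  (67 - 61.3846)^2 = 31.5325
  (70 - 61.3846)^2 = 74.2249
Step 3: Sum of squared deviations = 8031.0769
Step 4: Population variance = 8031.0769 / 13 = 617.7751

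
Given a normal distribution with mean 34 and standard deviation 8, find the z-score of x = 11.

-2.875

Step 1: Recall the z-score formula: z = (x - mu) / sigma
Step 2: Substitute values: z = (11 - 34) / 8
Step 3: z = -23 / 8 = -2.875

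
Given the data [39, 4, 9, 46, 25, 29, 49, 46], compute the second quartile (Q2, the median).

34

Step 1: Sort the data: [4, 9, 25, 29, 39, 46, 46, 49]
Step 2: n = 8
Step 3: Q2 is the median. Since n is even, it is the average of the values at positions 4 and 5:
  Q2 = (29 + 39) / 2 = 34
Step 4: Q2 = 34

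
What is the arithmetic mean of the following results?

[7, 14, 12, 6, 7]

9.2

Step 1: Sum all values: 7 + 14 + 12 + 6 + 7 = 46
Step 2: Count the number of values: n = 5
Step 3: Mean = sum / n = 46 / 5 = 9.2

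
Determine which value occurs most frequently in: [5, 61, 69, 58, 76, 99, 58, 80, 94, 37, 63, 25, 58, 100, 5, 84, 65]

58

Step 1: Count the frequency of each value:
  5: appears 2 time(s)
  25: appears 1 time(s)
  37: appears 1 time(s)
  58: appears 3 time(s)
  61: appears 1 time(s)
  63: appears 1 time(s)
  65: appears 1 time(s)
  69: appears 1 time(s)
  76: appears 1 time(s)
  80: appears 1 time(s)
  84: appears 1 time(s)
  94: appears 1 time(s)
  99: appears 1 time(s)
  100: appears 1 time(s)
Step 2: The value 58 appears most frequently (3 times).
Step 3: Mode = 58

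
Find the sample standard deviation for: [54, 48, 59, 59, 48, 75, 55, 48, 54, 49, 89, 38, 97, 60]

16.5657

Step 1: Compute the mean: 59.5
Step 2: Sum of squared deviations from the mean: 3567.5
Step 3: Sample variance = 3567.5 / 13 = 274.4231
Step 4: Standard deviation = sqrt(274.4231) = 16.5657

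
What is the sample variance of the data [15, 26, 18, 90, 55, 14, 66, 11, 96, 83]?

1184.4889

Step 1: Compute the mean: (15 + 26 + 18 + 90 + 55 + 14 + 66 + 11 + 96 + 83) / 10 = 47.4
Step 2: Compute squared deviations from the mean:
  (15 - 47.4)^2 = 1049.76
  (26 - 47.4)^2 = 457.96
  (18 - 47.4)^2 = 864.36
  (90 - 47.4)^2 = 1814.76
  (55 - 47.4)^2 = 57.76
  (14 - 47.4)^2 = 1115.56
  (66 - 47.4)^2 = 345.96
  (11 - 47.4)^2 = 1324.96
  (96 - 47.4)^2 = 2361.96
  (83 - 47.4)^2 = 1267.36
Step 3: Sum of squared deviations = 10660.4
Step 4: Sample variance = 10660.4 / 9 = 1184.4889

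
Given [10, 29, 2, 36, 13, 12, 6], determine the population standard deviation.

11.4873

Step 1: Compute the mean: 15.4286
Step 2: Sum of squared deviations from the mean: 923.7143
Step 3: Population variance = 923.7143 / 7 = 131.9592
Step 4: Standard deviation = sqrt(131.9592) = 11.4873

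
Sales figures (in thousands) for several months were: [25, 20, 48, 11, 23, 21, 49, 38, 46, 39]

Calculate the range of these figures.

38

Step 1: Identify the maximum value: max = 49
Step 2: Identify the minimum value: min = 11
Step 3: Range = max - min = 49 - 11 = 38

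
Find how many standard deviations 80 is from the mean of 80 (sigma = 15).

0

Step 1: Recall the z-score formula: z = (x - mu) / sigma
Step 2: Substitute values: z = (80 - 80) / 15
Step 3: z = 0 / 15 = 0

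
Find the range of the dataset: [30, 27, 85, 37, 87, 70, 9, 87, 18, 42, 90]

81

Step 1: Identify the maximum value: max = 90
Step 2: Identify the minimum value: min = 9
Step 3: Range = max - min = 90 - 9 = 81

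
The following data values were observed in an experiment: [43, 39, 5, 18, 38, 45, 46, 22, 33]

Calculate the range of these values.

41

Step 1: Identify the maximum value: max = 46
Step 2: Identify the minimum value: min = 5
Step 3: Range = max - min = 46 - 5 = 41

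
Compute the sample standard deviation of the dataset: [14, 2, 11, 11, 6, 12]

4.4572

Step 1: Compute the mean: 9.3333
Step 2: Sum of squared deviations from the mean: 99.3333
Step 3: Sample variance = 99.3333 / 5 = 19.8667
Step 4: Standard deviation = sqrt(19.8667) = 4.4572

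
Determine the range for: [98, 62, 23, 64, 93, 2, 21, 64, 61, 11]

96

Step 1: Identify the maximum value: max = 98
Step 2: Identify the minimum value: min = 2
Step 3: Range = max - min = 98 - 2 = 96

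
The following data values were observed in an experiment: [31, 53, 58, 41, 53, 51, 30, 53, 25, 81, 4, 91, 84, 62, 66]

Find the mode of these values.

53

Step 1: Count the frequency of each value:
  4: appears 1 time(s)
  25: appears 1 time(s)
  30: appears 1 time(s)
  31: appears 1 time(s)
  41: appears 1 time(s)
  51: appears 1 time(s)
  53: appears 3 time(s)
  58: appears 1 time(s)
  62: appears 1 time(s)
  66: appears 1 time(s)
  81: appears 1 time(s)
  84: appears 1 time(s)
  91: appears 1 time(s)
Step 2: The value 53 appears most frequently (3 times).
Step 3: Mode = 53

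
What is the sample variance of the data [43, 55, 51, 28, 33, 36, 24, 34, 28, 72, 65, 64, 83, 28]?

362.6154

Step 1: Compute the mean: (43 + 55 + 51 + 28 + 33 + 36 + 24 + 34 + 28 + 72 + 65 + 64 + 83 + 28) / 14 = 46
Step 2: Compute squared deviations from the mean:
  (43 - 46)^2 = 9
  (55 - 46)^2 = 81
  (51 - 46)^2 = 25
  (28 - 46)^2 = 324
  (33 - 46)^2 = 169
  (36 - 46)^2 = 100
  (24 - 46)^2 = 484
  (34 - 46)^2 = 144
  (28 - 46)^2 = 324
  (72 - 46)^2 = 676
  (65 - 46)^2 = 361
  (64 - 46)^2 = 324
  (83 - 46)^2 = 1369
  (28 - 46)^2 = 324
Step 3: Sum of squared deviations = 4714
Step 4: Sample variance = 4714 / 13 = 362.6154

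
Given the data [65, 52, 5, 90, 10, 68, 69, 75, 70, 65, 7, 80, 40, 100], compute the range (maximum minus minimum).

95

Step 1: Identify the maximum value: max = 100
Step 2: Identify the minimum value: min = 5
Step 3: Range = max - min = 100 - 5 = 95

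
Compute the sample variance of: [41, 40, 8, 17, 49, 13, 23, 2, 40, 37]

268.4444

Step 1: Compute the mean: (41 + 40 + 8 + 17 + 49 + 13 + 23 + 2 + 40 + 37) / 10 = 27
Step 2: Compute squared deviations from the mean:
  (41 - 27)^2 = 196
  (40 - 27)^2 = 169
  (8 - 27)^2 = 361
  (17 - 27)^2 = 100
  (49 - 27)^2 = 484
  (13 - 27)^2 = 196
  (23 - 27)^2 = 16
  (2 - 27)^2 = 625
  (40 - 27)^2 = 169
  (37 - 27)^2 = 100
Step 3: Sum of squared deviations = 2416
Step 4: Sample variance = 2416 / 9 = 268.4444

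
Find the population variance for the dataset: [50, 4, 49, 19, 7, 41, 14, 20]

300.25

Step 1: Compute the mean: (50 + 4 + 49 + 19 + 7 + 41 + 14 + 20) / 8 = 25.5
Step 2: Compute squared deviations from the mean:
  (50 - 25.5)^2 = 600.25
  (4 - 25.5)^2 = 462.25
  (49 - 25.5)^2 = 552.25
  (19 - 25.5)^2 = 42.25
  (7 - 25.5)^2 = 342.25
  (41 - 25.5)^2 = 240.25
  (14 - 25.5)^2 = 132.25
  (20 - 25.5)^2 = 30.25
Step 3: Sum of squared deviations = 2402
Step 4: Population variance = 2402 / 8 = 300.25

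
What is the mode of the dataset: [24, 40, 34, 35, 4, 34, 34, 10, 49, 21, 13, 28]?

34

Step 1: Count the frequency of each value:
  4: appears 1 time(s)
  10: appears 1 time(s)
  13: appears 1 time(s)
  21: appears 1 time(s)
  24: appears 1 time(s)
  28: appears 1 time(s)
  34: appears 3 time(s)
  35: appears 1 time(s)
  40: appears 1 time(s)
  49: appears 1 time(s)
Step 2: The value 34 appears most frequently (3 times).
Step 3: Mode = 34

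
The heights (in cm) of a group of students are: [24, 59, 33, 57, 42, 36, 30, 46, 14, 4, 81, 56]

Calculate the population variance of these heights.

418.3056

Step 1: Compute the mean: (24 + 59 + 33 + 57 + 42 + 36 + 30 + 46 + 14 + 4 + 81 + 56) / 12 = 40.1667
Step 2: Compute squared deviations from the mean:
  (24 - 40.1667)^2 = 261.3611
  (59 - 40.1667)^2 = 354.6944
  (33 - 40.1667)^2 = 51.3611
  (57 - 40.1667)^2 = 283.3611
  (42 - 40.1667)^2 = 3.3611
  (36 - 40.1667)^2 = 17.3611
  (30 - 40.1667)^2 = 103.3611
  (46 - 40.1667)^2 = 34.0278
  (14 - 40.1667)^2 = 684.6944
  (4 - 40.1667)^2 = 1308.0278
  (81 - 40.1667)^2 = 1667.3611
  (56 - 40.1667)^2 = 250.6944
Step 3: Sum of squared deviations = 5019.6667
Step 4: Population variance = 5019.6667 / 12 = 418.3056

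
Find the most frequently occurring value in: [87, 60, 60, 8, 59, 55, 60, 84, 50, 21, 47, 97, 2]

60

Step 1: Count the frequency of each value:
  2: appears 1 time(s)
  8: appears 1 time(s)
  21: appears 1 time(s)
  47: appears 1 time(s)
  50: appears 1 time(s)
  55: appears 1 time(s)
  59: appears 1 time(s)
  60: appears 3 time(s)
  84: appears 1 time(s)
  87: appears 1 time(s)
  97: appears 1 time(s)
Step 2: The value 60 appears most frequently (3 times).
Step 3: Mode = 60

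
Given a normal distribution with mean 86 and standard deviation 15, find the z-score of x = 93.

0.4667

Step 1: Recall the z-score formula: z = (x - mu) / sigma
Step 2: Substitute values: z = (93 - 86) / 15
Step 3: z = 7 / 15 = 0.4667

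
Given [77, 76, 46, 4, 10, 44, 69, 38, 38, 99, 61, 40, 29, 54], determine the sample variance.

683.456

Step 1: Compute the mean: (77 + 76 + 46 + 4 + 10 + 44 + 69 + 38 + 38 + 99 + 61 + 40 + 29 + 54) / 14 = 48.9286
Step 2: Compute squared deviations from the mean:
  (77 - 48.9286)^2 = 788.0051
  (76 - 48.9286)^2 = 732.8622
  (46 - 48.9286)^2 = 8.5765
  (4 - 48.9286)^2 = 2018.5765
  (10 - 48.9286)^2 = 1515.4337
  (44 - 48.9286)^2 = 24.2908
  (69 - 48.9286)^2 = 402.8622
  (38 - 48.9286)^2 = 119.4337
  (38 - 48.9286)^2 = 119.4337
  (99 - 48.9286)^2 = 2507.148
  (61 - 48.9286)^2 = 145.7194
  (40 - 48.9286)^2 = 79.7194
  (29 - 48.9286)^2 = 397.148
  (54 - 48.9286)^2 = 25.7194
Step 3: Sum of squared deviations = 8884.9286
Step 4: Sample variance = 8884.9286 / 13 = 683.456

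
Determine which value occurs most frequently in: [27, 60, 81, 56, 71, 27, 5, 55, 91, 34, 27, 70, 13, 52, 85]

27

Step 1: Count the frequency of each value:
  5: appears 1 time(s)
  13: appears 1 time(s)
  27: appears 3 time(s)
  34: appears 1 time(s)
  52: appears 1 time(s)
  55: appears 1 time(s)
  56: appears 1 time(s)
  60: appears 1 time(s)
  70: appears 1 time(s)
  71: appears 1 time(s)
  81: appears 1 time(s)
  85: appears 1 time(s)
  91: appears 1 time(s)
Step 2: The value 27 appears most frequently (3 times).
Step 3: Mode = 27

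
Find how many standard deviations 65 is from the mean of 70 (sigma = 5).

-1

Step 1: Recall the z-score formula: z = (x - mu) / sigma
Step 2: Substitute values: z = (65 - 70) / 5
Step 3: z = -5 / 5 = -1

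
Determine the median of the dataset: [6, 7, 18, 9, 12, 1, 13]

9

Step 1: Sort the data in ascending order: [1, 6, 7, 9, 12, 13, 18]
Step 2: The number of values is n = 7.
Step 3: Since n is odd, the median is the middle value at position 4: 9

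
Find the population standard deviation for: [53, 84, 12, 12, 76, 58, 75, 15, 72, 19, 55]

27.1028

Step 1: Compute the mean: 48.2727
Step 2: Sum of squared deviations from the mean: 8080.1818
Step 3: Population variance = 8080.1818 / 11 = 734.562
Step 4: Standard deviation = sqrt(734.562) = 27.1028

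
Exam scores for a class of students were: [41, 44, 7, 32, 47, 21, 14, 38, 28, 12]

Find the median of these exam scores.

30

Step 1: Sort the data in ascending order: [7, 12, 14, 21, 28, 32, 38, 41, 44, 47]
Step 2: The number of values is n = 10.
Step 3: Since n is even, the median is the average of positions 5 and 6:
  Median = (28 + 32) / 2 = 30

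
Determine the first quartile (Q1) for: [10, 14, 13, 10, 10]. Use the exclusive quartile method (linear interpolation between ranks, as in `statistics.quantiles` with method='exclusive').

10

Step 1: Sort the data: [10, 10, 10, 13, 14]
Step 2: n = 5
Step 3: Using the exclusive quartile method:
  Q1 = 10
  Q2 (median) = 10
  Q3 = 13.5
  IQR = Q3 - Q1 = 13.5 - 10 = 3.5
Step 4: Q1 = 10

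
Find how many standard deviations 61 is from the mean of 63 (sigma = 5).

-0.4

Step 1: Recall the z-score formula: z = (x - mu) / sigma
Step 2: Substitute values: z = (61 - 63) / 5
Step 3: z = -2 / 5 = -0.4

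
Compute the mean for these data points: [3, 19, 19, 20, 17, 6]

14

Step 1: Sum all values: 3 + 19 + 19 + 20 + 17 + 6 = 84
Step 2: Count the number of values: n = 6
Step 3: Mean = sum / n = 84 / 6 = 14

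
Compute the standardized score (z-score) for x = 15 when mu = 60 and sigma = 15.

-3

Step 1: Recall the z-score formula: z = (x - mu) / sigma
Step 2: Substitute values: z = (15 - 60) / 15
Step 3: z = -45 / 15 = -3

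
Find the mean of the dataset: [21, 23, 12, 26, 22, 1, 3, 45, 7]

17.7778

Step 1: Sum all values: 21 + 23 + 12 + 26 + 22 + 1 + 3 + 45 + 7 = 160
Step 2: Count the number of values: n = 9
Step 3: Mean = sum / n = 160 / 9 = 17.7778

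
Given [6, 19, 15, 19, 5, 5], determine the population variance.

39.9167

Step 1: Compute the mean: (6 + 19 + 15 + 19 + 5 + 5) / 6 = 11.5
Step 2: Compute squared deviations from the mean:
  (6 - 11.5)^2 = 30.25
  (19 - 11.5)^2 = 56.25
  (15 - 11.5)^2 = 12.25
  (19 - 11.5)^2 = 56.25
  (5 - 11.5)^2 = 42.25
  (5 - 11.5)^2 = 42.25
Step 3: Sum of squared deviations = 239.5
Step 4: Population variance = 239.5 / 6 = 39.9167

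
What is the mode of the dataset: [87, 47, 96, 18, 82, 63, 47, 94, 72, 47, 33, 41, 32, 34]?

47

Step 1: Count the frequency of each value:
  18: appears 1 time(s)
  32: appears 1 time(s)
  33: appears 1 time(s)
  34: appears 1 time(s)
  41: appears 1 time(s)
  47: appears 3 time(s)
  63: appears 1 time(s)
  72: appears 1 time(s)
  82: appears 1 time(s)
  87: appears 1 time(s)
  94: appears 1 time(s)
  96: appears 1 time(s)
Step 2: The value 47 appears most frequently (3 times).
Step 3: Mode = 47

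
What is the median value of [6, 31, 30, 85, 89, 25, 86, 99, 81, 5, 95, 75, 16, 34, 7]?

34

Step 1: Sort the data in ascending order: [5, 6, 7, 16, 25, 30, 31, 34, 75, 81, 85, 86, 89, 95, 99]
Step 2: The number of values is n = 15.
Step 3: Since n is odd, the median is the middle value at position 8: 34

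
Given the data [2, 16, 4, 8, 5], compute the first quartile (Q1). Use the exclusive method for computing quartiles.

3

Step 1: Sort the data: [2, 4, 5, 8, 16]
Step 2: n = 5
Step 3: Using the exclusive quartile method:
  Q1 = 3
  Q2 (median) = 5
  Q3 = 12
  IQR = Q3 - Q1 = 12 - 3 = 9
Step 4: Q1 = 3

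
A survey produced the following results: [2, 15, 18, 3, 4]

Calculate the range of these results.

16

Step 1: Identify the maximum value: max = 18
Step 2: Identify the minimum value: min = 2
Step 3: Range = max - min = 18 - 2 = 16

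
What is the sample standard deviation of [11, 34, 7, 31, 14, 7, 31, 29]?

11.7838

Step 1: Compute the mean: 20.5
Step 2: Sum of squared deviations from the mean: 972
Step 3: Sample variance = 972 / 7 = 138.8571
Step 4: Standard deviation = sqrt(138.8571) = 11.7838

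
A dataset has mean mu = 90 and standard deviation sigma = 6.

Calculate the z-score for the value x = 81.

-1.5

Step 1: Recall the z-score formula: z = (x - mu) / sigma
Step 2: Substitute values: z = (81 - 90) / 6
Step 3: z = -9 / 6 = -1.5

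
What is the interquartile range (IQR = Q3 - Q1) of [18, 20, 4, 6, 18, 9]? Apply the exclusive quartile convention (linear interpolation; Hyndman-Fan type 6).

13

Step 1: Sort the data: [4, 6, 9, 18, 18, 20]
Step 2: n = 6
Step 3: Using the exclusive quartile method:
  Q1 = 5.5
  Q2 (median) = 13.5
  Q3 = 18.5
  IQR = Q3 - Q1 = 18.5 - 5.5 = 13
Step 4: IQR = 13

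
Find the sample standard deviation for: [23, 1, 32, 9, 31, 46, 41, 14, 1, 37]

16.4536

Step 1: Compute the mean: 23.5
Step 2: Sum of squared deviations from the mean: 2436.5
Step 3: Sample variance = 2436.5 / 9 = 270.7222
Step 4: Standard deviation = sqrt(270.7222) = 16.4536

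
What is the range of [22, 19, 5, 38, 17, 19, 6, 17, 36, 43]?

38

Step 1: Identify the maximum value: max = 43
Step 2: Identify the minimum value: min = 5
Step 3: Range = max - min = 43 - 5 = 38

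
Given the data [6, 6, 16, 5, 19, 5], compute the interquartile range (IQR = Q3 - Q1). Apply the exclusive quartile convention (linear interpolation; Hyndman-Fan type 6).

11.75

Step 1: Sort the data: [5, 5, 6, 6, 16, 19]
Step 2: n = 6
Step 3: Using the exclusive quartile method:
  Q1 = 5
  Q2 (median) = 6
  Q3 = 16.75
  IQR = Q3 - Q1 = 16.75 - 5 = 11.75
Step 4: IQR = 11.75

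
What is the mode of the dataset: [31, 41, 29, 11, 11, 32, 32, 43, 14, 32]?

32

Step 1: Count the frequency of each value:
  11: appears 2 time(s)
  14: appears 1 time(s)
  29: appears 1 time(s)
  31: appears 1 time(s)
  32: appears 3 time(s)
  41: appears 1 time(s)
  43: appears 1 time(s)
Step 2: The value 32 appears most frequently (3 times).
Step 3: Mode = 32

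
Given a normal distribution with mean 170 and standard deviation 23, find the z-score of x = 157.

-0.5652

Step 1: Recall the z-score formula: z = (x - mu) / sigma
Step 2: Substitute values: z = (157 - 170) / 23
Step 3: z = -13 / 23 = -0.5652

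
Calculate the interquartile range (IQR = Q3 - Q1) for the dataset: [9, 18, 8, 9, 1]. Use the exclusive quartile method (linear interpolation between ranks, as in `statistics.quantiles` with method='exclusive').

9

Step 1: Sort the data: [1, 8, 9, 9, 18]
Step 2: n = 5
Step 3: Using the exclusive quartile method:
  Q1 = 4.5
  Q2 (median) = 9
  Q3 = 13.5
  IQR = Q3 - Q1 = 13.5 - 4.5 = 9
Step 4: IQR = 9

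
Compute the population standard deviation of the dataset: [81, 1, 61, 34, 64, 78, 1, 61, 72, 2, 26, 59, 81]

29.8487

Step 1: Compute the mean: 47.7692
Step 2: Sum of squared deviations from the mean: 11582.3077
Step 3: Population variance = 11582.3077 / 13 = 890.9467
Step 4: Standard deviation = sqrt(890.9467) = 29.8487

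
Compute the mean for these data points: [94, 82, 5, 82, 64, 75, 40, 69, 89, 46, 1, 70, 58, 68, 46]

59.2667

Step 1: Sum all values: 94 + 82 + 5 + 82 + 64 + 75 + 40 + 69 + 89 + 46 + 1 + 70 + 58 + 68 + 46 = 889
Step 2: Count the number of values: n = 15
Step 3: Mean = sum / n = 889 / 15 = 59.2667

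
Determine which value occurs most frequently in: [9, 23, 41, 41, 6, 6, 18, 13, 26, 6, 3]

6

Step 1: Count the frequency of each value:
  3: appears 1 time(s)
  6: appears 3 time(s)
  9: appears 1 time(s)
  13: appears 1 time(s)
  18: appears 1 time(s)
  23: appears 1 time(s)
  26: appears 1 time(s)
  41: appears 2 time(s)
Step 2: The value 6 appears most frequently (3 times).
Step 3: Mode = 6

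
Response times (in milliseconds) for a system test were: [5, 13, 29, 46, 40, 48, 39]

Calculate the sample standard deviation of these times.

16.6419

Step 1: Compute the mean: 31.4286
Step 2: Sum of squared deviations from the mean: 1661.7143
Step 3: Sample variance = 1661.7143 / 6 = 276.9524
Step 4: Standard deviation = sqrt(276.9524) = 16.6419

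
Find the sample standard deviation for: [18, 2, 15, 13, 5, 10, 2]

6.4217

Step 1: Compute the mean: 9.2857
Step 2: Sum of squared deviations from the mean: 247.4286
Step 3: Sample variance = 247.4286 / 6 = 41.2381
Step 4: Standard deviation = sqrt(41.2381) = 6.4217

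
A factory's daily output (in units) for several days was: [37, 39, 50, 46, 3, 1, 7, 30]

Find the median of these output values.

33.5

Step 1: Sort the data in ascending order: [1, 3, 7, 30, 37, 39, 46, 50]
Step 2: The number of values is n = 8.
Step 3: Since n is even, the median is the average of positions 4 and 5:
  Median = (30 + 37) / 2 = 33.5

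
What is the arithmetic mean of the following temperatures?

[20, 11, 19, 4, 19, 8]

13.5

Step 1: Sum all values: 20 + 11 + 19 + 4 + 19 + 8 = 81
Step 2: Count the number of values: n = 6
Step 3: Mean = sum / n = 81 / 6 = 13.5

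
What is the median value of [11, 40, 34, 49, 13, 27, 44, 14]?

30.5

Step 1: Sort the data in ascending order: [11, 13, 14, 27, 34, 40, 44, 49]
Step 2: The number of values is n = 8.
Step 3: Since n is even, the median is the average of positions 4 and 5:
  Median = (27 + 34) / 2 = 30.5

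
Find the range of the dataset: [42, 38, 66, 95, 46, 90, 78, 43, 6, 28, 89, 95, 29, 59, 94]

89

Step 1: Identify the maximum value: max = 95
Step 2: Identify the minimum value: min = 6
Step 3: Range = max - min = 95 - 6 = 89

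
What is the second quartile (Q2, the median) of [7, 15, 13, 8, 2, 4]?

7.5

Step 1: Sort the data: [2, 4, 7, 8, 13, 15]
Step 2: n = 6
Step 3: Q2 is the median. Since n is even, it is the average of the values at positions 3 and 4:
  Q2 = (7 + 8) / 2 = 7.5
Step 4: Q2 = 7.5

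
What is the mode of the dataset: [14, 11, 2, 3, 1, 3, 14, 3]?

3

Step 1: Count the frequency of each value:
  1: appears 1 time(s)
  2: appears 1 time(s)
  3: appears 3 time(s)
  11: appears 1 time(s)
  14: appears 2 time(s)
Step 2: The value 3 appears most frequently (3 times).
Step 3: Mode = 3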